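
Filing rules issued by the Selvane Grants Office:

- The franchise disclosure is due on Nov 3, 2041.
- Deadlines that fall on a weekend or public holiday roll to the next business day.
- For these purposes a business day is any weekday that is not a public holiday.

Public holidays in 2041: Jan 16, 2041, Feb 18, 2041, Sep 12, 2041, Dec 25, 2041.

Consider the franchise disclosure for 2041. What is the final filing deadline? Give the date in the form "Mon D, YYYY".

The statutory due date is Nov 3, 2041.
Nov 3, 2041 falls on a Sunday. Rolling to the next business day gives Nov 4, 2041, a Monday.
The final due date is Nov 4, 2041.

Nov 4, 2041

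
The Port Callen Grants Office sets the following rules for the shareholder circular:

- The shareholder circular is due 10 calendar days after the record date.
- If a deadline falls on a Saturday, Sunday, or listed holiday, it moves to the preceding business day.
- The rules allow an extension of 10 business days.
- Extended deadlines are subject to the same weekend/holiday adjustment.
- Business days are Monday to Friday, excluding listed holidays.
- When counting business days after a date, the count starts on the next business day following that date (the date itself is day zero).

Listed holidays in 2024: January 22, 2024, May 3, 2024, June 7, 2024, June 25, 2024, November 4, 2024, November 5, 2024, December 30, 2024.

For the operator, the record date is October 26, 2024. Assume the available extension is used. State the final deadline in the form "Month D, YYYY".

Adding 10 calendar days to October 26, 2024 gives November 5, 2024.
Because November 5, 2024 is a listed holiday, the deadline becomes November 1, 2024 (Friday).
The 10-business-day extension runs from November 1, 2024 to November 19, 2024.
Since November 19, 2024 is a Tuesday and not a holiday, the date is unchanged.
So the filing is due November 19, 2024.

November 19, 2024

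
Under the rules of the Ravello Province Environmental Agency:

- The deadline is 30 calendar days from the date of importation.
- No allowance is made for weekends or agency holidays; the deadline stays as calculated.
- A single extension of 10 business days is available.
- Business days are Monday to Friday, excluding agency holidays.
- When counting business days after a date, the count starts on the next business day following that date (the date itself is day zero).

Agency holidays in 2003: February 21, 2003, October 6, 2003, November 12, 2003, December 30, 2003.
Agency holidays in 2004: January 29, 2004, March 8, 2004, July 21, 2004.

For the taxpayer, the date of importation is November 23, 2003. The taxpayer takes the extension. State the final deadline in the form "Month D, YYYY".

January 7, 2004

Adding 30 calendar days to November 23, 2003 gives December 23, 2003.
December 23, 2003 falls on a Tuesday. The rules make no weekend/holiday allowance, so it remains December 23, 2003.
Applying the 10-business-day extension: 10 business days after December 23, 2003 is January 7, 2004.
January 7, 2004 is a Wednesday; no weekend or holiday adjustment applies.
Final deadline: January 7, 2004.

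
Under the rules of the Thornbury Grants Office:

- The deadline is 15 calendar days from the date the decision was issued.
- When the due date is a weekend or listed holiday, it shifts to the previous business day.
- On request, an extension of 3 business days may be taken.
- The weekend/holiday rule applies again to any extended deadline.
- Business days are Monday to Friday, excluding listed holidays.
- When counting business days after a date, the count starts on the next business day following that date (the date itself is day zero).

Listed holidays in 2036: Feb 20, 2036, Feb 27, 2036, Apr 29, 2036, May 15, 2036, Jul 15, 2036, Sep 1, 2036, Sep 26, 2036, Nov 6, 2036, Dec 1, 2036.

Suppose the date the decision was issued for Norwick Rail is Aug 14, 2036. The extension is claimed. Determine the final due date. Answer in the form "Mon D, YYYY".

From Aug 14, 2036, 15 calendar days later is Aug 29, 2036.
Aug 29, 2036 falls on a Friday, which is a business day, so no adjustment is needed.
The 3-business-day extension runs from Aug 29, 2036 to Sep 4, 2036.
Sep 4, 2036 is a Thursday and not a listed holiday, so it stands.
Deadline: Sep 4, 2036.

Sep 4, 2036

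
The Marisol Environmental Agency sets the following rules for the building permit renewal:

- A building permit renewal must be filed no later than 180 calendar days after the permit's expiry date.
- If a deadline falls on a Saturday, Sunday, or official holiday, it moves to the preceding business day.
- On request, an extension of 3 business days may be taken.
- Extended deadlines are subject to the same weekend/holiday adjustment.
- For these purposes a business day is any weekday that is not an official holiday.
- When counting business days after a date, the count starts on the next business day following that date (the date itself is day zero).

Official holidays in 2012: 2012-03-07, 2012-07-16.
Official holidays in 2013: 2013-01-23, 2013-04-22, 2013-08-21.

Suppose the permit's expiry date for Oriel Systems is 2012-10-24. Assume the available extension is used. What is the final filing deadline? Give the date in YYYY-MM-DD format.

2013-04-25

Trigger date 2012-10-24 + 180 calendar days = 2013-04-22.
2013-04-22 falls on a listed holiday. Rolling to the preceding business day gives 2013-04-19, a Friday.
Counting 3 further business days from 2013-04-19 reaches 2013-04-25.
2013-04-25 (Thursday) is already a business day.
Final deadline: 2013-04-25.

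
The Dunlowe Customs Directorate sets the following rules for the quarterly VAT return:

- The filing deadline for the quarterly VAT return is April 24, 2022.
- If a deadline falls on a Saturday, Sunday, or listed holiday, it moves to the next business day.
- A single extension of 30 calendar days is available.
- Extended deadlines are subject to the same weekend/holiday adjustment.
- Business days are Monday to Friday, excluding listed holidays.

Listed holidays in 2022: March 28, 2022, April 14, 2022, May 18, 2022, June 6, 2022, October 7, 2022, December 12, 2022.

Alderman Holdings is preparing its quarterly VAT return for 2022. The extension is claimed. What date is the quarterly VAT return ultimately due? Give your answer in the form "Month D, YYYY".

The stated deadline is April 24, 2022.
April 24, 2022 falls on a Sunday. Rolling to the next business day gives April 25, 2022, a Monday.
The 30-calendar-day extension moves the deadline from April 25, 2022 to May 25, 2022.
May 25, 2022 falls on a Wednesday, which is a business day, so no adjustment is needed.
Final deadline: May 25, 2022.

May 25, 2022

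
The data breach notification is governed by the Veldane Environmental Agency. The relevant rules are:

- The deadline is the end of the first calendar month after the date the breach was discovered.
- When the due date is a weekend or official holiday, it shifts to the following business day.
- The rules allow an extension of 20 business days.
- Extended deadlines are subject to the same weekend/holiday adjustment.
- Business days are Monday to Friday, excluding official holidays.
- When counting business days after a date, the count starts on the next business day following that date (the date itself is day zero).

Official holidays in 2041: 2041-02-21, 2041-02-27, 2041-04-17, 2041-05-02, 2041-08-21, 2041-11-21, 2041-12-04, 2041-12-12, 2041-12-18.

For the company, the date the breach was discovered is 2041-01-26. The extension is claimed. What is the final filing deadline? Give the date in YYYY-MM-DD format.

2041-03-28

The first month after 2041-01-26 is February 2041, whose last day is 2041-02-28.
Since 2041-02-28 is a Thursday and not a holiday, the date is unchanged.
Applying the 20-business-day extension: 20 business days after 2041-02-28 is 2041-03-28.
2041-03-28 (Thursday) is already a business day.
The final due date is 2041-03-28.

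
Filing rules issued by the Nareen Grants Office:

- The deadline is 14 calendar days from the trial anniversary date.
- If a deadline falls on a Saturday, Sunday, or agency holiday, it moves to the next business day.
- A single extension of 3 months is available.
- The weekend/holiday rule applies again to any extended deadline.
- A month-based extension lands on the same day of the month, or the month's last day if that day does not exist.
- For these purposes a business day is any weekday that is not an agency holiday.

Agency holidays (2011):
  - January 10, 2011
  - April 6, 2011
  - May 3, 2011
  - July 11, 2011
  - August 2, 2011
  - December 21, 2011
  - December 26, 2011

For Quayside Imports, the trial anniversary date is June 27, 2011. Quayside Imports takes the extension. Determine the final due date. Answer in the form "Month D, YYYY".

October 12, 2011

Adding 14 calendar days to June 27, 2011 gives July 11, 2011.
July 11, 2011 falls on a listed holiday. Rolling to the next business day gives July 12, 2011, a Tuesday.
The 3 months extension carries July 12, 2011 to October 12, 2011.
October 12, 2011 is a Wednesday and not a listed holiday, so it stands.
Final deadline: October 12, 2011.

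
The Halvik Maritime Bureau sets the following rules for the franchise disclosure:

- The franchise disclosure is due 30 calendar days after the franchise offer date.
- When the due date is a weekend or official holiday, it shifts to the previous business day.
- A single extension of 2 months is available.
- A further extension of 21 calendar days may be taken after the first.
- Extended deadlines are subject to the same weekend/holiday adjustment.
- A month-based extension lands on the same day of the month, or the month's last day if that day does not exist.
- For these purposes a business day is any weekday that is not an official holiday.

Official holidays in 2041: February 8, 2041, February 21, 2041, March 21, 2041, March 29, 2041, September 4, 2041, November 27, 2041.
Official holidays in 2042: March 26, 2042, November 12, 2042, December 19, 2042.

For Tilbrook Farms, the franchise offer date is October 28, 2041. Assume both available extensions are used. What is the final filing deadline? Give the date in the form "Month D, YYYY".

Adding 30 calendar days to October 28, 2041 gives November 27, 2041.
November 27, 2041 is a listed holiday; the preceding business day is November 26, 2041 (Tuesday).
Add 2 months to November 26, 2041: January 26, 2042.
January 26, 2042 falls on a Sunday. Rolling to the preceding business day gives January 24, 2042, a Friday.
With the 21-day extension, January 24, 2042 becomes February 14, 2042.
February 14, 2042 is a Friday and not a listed holiday, so it stands.
Final deadline: February 14, 2042.

February 14, 2042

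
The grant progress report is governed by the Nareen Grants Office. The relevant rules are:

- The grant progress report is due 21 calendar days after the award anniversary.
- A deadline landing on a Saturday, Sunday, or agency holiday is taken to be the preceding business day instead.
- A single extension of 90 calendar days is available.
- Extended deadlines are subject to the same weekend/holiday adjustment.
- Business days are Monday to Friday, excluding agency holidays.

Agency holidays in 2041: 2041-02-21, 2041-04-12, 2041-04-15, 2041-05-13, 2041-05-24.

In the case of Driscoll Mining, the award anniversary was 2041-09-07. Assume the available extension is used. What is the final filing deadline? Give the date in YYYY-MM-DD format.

21 calendar days after 2041-09-07 is 2041-09-28.
2041-09-28 is a Saturday; the preceding business day is 2041-09-27 (Friday).
Applying the 90-calendar-day extension: 2041-09-27 + 90 days = 2041-12-26.
2041-12-26 (Thursday) is already a business day.
Final deadline: 2041-12-26.

2041-12-26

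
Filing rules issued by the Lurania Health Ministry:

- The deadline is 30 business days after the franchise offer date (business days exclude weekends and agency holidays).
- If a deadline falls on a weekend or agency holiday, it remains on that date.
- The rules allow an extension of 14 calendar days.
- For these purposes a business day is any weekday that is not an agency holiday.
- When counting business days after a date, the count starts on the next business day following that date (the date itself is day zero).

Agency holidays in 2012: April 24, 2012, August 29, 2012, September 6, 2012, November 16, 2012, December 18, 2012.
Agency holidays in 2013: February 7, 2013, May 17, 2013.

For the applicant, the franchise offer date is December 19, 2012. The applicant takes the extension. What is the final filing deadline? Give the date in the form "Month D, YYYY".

February 13, 2013

Starting the day after December 19, 2012 and counting 30 business days lands on January 30, 2013.
January 30, 2013 is a Wednesday; no weekend or holiday adjustment applies.
Applying the 14-calendar-day extension: January 30, 2013 + 14 days = February 13, 2013.
No adjustment is made for weekends or holidays, so February 13, 2013 stands.
So the filing is due February 13, 2013.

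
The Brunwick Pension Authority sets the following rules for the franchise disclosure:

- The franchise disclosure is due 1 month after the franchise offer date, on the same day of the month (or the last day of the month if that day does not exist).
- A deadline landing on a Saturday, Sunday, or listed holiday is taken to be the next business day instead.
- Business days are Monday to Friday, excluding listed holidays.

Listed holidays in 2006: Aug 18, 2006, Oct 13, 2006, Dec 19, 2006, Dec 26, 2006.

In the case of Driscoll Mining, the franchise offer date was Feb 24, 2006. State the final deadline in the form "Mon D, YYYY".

Mar 24, 2006

Moving 1 month forward from Feb 24, 2006 on the corresponding day gives Mar 24, 2006.
Since Mar 24, 2006 is a Friday and not a holiday, the date is unchanged.
Deadline: Mar 24, 2006.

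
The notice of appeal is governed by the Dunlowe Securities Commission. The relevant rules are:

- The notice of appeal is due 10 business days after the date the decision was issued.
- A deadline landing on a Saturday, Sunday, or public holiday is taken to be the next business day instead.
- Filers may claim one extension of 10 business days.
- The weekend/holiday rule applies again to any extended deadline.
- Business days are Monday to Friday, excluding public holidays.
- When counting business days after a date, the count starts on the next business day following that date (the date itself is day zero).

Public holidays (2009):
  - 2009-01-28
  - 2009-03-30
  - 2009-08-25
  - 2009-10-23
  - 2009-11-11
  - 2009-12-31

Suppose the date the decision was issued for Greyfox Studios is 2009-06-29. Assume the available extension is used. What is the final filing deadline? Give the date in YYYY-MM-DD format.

Counting 10 business days after 2009-06-29 (skipping weekends and listed holidays) reaches 2009-07-13.
2009-07-13 is a Monday and not a listed holiday, so it stands.
Counting 10 further business days from 2009-07-13 reaches 2009-07-27.
2009-07-27 (Monday) is already a business day.
The final due date is 2009-07-27.

2009-07-27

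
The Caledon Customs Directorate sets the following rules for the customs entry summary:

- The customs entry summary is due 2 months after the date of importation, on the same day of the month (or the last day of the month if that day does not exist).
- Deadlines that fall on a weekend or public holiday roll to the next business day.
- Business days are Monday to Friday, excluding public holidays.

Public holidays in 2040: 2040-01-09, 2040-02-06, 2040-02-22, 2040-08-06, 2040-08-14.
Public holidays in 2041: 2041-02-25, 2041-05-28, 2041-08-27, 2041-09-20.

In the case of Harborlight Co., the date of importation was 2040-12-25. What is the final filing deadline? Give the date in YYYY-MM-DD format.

2 months from 2040-12-25 is 2041-02-25.
2041-02-25 is a listed holiday, so it moves to the next business day, 2041-02-26 (Tuesday).
So the filing is due 2041-02-26.

2041-02-26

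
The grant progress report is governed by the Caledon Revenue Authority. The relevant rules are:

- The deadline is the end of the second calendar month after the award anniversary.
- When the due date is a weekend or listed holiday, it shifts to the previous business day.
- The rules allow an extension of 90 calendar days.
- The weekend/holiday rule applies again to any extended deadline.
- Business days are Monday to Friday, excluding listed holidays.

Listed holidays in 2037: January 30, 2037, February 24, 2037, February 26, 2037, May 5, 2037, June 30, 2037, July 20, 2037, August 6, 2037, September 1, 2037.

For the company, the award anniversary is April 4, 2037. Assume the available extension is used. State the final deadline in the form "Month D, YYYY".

September 25, 2037

2 months after April 4, 2037 falls in June 2037; the last day of that month is June 30, 2037.
June 30, 2037 falls on a listed holiday. Rolling to the preceding business day gives June 29, 2037, a Monday.
The 90-calendar-day extension moves the deadline from June 29, 2037 to September 27, 2037.
Because September 27, 2037 is a Sunday, the deadline becomes September 25, 2037 (Friday).
Deadline: September 25, 2037.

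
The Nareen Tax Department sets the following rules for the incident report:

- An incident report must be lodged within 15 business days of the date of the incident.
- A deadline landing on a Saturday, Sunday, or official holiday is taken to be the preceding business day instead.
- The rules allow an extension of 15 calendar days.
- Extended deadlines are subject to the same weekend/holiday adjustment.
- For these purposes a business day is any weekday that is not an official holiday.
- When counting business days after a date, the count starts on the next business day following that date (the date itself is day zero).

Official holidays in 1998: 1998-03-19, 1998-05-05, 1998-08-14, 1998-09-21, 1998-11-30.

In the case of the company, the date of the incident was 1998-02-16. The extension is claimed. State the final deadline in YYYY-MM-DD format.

1998-03-24

15 business days after 1998-02-16, excluding weekends and holidays, is 1998-03-09.
Since 1998-03-09 is a Monday and not a holiday, the date is unchanged.
With the 15-day extension, 1998-03-09 becomes 1998-03-24.
Since 1998-03-24 is a Tuesday and not a holiday, the date is unchanged.
Deadline: 1998-03-24.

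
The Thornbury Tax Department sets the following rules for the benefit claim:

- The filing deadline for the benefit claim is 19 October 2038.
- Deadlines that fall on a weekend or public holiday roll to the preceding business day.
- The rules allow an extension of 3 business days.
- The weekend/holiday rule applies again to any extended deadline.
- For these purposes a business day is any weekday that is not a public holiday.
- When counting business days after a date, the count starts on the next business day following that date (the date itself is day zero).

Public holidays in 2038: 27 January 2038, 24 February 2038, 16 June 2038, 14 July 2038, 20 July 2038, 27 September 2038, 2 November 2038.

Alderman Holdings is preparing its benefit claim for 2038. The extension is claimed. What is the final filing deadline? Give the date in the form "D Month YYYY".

22 October 2038

The stated deadline is 19 October 2038.
19 October 2038 is a Tuesday and not a listed holiday, so it stands.
Counting 3 further business days from 19 October 2038 reaches 22 October 2038.
22 October 2038 is a Friday and not a listed holiday, so it stands.
The final due date is 22 October 2038.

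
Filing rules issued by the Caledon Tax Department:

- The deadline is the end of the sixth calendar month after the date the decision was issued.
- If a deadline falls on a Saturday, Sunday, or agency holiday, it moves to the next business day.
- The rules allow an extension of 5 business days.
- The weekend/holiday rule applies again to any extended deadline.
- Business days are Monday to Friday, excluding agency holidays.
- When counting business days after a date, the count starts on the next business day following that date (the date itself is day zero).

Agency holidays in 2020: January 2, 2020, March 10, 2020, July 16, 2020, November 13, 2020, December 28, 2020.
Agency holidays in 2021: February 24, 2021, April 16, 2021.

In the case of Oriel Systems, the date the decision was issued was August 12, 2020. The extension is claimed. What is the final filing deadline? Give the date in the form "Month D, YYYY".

March 8, 2021

6 months after August 12, 2020 is February 2021; that month ends on February 28, 2021.
February 28, 2021 is a Sunday; the next business day is March 1, 2021 (Monday).
Counting 5 further business days from March 1, 2021 reaches March 8, 2021.
Since March 8, 2021 is a Monday and not a holiday, the date is unchanged.
Deadline: March 8, 2021.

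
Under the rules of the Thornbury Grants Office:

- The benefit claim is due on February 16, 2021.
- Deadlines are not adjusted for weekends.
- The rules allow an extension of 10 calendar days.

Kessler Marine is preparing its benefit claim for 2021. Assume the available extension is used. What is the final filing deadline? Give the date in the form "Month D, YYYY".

The stated deadline is February 16, 2021.
No adjustment is made for weekends or holidays, so February 16, 2021 stands.
With the 10-day extension, February 16, 2021 becomes February 26, 2021.
February 26, 2021 falls on a Friday. The rules make no weekend/holiday allowance, so it remains February 26, 2021.
Deadline: February 26, 2021.

February 26, 2021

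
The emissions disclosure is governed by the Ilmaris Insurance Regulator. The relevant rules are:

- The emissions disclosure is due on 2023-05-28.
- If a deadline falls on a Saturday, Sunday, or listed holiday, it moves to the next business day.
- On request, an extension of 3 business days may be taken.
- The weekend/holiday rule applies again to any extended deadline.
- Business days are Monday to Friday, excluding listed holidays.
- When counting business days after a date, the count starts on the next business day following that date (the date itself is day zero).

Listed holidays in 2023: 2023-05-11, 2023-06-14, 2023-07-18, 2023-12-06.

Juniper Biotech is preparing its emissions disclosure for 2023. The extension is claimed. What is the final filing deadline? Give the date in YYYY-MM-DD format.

2023-06-01

The stated deadline is 2023-05-28.
Because 2023-05-28 is a Sunday, the deadline becomes 2023-05-29 (Monday).
The 3-business-day extension runs from 2023-05-29 to 2023-06-01.
Since 2023-06-01 is a Thursday and not a holiday, the date is unchanged.
Final deadline: 2023-06-01.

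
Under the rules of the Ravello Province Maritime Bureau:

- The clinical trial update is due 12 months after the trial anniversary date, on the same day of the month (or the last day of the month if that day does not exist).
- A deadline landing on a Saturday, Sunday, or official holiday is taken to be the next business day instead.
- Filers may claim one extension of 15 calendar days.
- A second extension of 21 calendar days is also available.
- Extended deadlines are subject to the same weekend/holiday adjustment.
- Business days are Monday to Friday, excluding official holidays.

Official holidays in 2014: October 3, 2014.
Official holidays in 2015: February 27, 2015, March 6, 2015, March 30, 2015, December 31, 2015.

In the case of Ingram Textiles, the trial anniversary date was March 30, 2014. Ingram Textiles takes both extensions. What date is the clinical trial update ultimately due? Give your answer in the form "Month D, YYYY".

May 6, 2015

12 months after March 30, 2014, on the same day of the month, is March 30, 2015.
Because March 30, 2015 is a listed holiday, the deadline becomes March 31, 2015 (Tuesday).
With the 15-day extension, March 31, 2015 becomes April 15, 2015.
April 15, 2015 falls on a Wednesday, which is a business day, so no adjustment is needed.
The 21-calendar-day extension moves the deadline from April 15, 2015 to May 6, 2015.
May 6, 2015 is a Wednesday and not a listed holiday, so it stands.
Deadline: May 6, 2015.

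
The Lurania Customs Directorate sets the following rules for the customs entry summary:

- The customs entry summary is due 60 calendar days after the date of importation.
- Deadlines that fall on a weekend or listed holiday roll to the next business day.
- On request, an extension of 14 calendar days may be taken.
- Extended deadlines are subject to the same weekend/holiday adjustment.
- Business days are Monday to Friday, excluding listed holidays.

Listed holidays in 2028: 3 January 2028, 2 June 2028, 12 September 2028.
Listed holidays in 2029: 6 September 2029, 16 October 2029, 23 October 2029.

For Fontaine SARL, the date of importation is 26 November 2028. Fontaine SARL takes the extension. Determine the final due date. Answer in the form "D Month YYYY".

From 26 November 2028, 60 calendar days later is 25 January 2029.
25 January 2029 falls on a Thursday, which is a business day, so no adjustment is needed.
Applying the 14-calendar-day extension: 25 January 2029 + 14 days = 8 February 2029.
Since 8 February 2029 is a Thursday and not a holiday, the date is unchanged.
Final deadline: 8 February 2029.

8 February 2029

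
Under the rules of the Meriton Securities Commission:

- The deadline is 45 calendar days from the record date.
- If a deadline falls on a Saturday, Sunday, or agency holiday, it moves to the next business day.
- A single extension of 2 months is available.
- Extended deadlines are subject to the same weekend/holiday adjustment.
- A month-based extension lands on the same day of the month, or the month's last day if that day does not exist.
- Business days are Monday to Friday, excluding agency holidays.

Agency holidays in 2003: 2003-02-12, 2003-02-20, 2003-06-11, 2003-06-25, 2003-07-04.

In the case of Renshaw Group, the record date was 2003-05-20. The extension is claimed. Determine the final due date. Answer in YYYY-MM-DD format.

2003-09-08

From 2003-05-20, 45 calendar days later is 2003-07-04.
Because 2003-07-04 is a listed holiday, the deadline becomes 2003-07-07 (Monday).
Applying the 2 months extension: 2 months after 2003-07-07 is 2003-09-07.
Because 2003-09-07 is a Sunday, the deadline becomes 2003-09-08 (Monday).
So the filing is due 2003-09-08.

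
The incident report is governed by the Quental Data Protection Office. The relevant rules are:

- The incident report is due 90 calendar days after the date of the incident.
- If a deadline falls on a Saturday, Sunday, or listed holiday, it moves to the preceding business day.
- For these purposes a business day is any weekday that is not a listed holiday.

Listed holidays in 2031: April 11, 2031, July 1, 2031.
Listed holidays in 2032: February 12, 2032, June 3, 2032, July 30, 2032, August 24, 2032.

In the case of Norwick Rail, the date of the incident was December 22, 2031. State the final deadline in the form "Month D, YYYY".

From December 22, 2031, 90 calendar days later is March 21, 2032.
March 21, 2032 is a Sunday, so it moves to the preceding business day, March 19, 2032 (Friday).
So the filing is due March 19, 2032.

March 19, 2032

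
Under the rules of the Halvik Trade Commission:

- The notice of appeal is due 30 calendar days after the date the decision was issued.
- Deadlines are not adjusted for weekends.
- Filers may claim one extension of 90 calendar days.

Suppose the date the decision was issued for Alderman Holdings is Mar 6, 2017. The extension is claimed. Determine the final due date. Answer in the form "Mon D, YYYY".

Trigger date Mar 6, 2017 + 30 calendar days = Apr 5, 2017.
Apr 5, 2017 is a Wednesday; no weekend or holiday adjustment applies.
The 90-calendar-day extension moves the deadline from Apr 5, 2017 to Jul 4, 2017.
Jul 4, 2017 is a Tuesday; no weekend or holiday adjustment applies.
Final deadline: Jul 4, 2017.

Jul 4, 2017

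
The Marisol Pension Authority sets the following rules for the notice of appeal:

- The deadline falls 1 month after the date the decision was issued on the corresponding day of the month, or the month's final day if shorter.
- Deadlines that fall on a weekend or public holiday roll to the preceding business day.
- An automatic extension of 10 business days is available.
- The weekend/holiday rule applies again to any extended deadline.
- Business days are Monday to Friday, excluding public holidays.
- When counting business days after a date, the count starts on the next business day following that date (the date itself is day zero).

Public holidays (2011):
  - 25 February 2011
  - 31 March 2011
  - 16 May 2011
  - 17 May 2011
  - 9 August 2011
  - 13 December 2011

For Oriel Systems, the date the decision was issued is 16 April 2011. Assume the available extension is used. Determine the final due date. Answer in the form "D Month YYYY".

31 May 2011

Moving 1 month forward from 16 April 2011 on the corresponding day gives 16 May 2011.
Because 16 May 2011 is a listed holiday, the deadline becomes 13 May 2011 (Friday).
The 10-business-day extension runs from 13 May 2011 to 31 May 2011.
31 May 2011 is a Tuesday and not a listed holiday, so it stands.
Final deadline: 31 May 2011.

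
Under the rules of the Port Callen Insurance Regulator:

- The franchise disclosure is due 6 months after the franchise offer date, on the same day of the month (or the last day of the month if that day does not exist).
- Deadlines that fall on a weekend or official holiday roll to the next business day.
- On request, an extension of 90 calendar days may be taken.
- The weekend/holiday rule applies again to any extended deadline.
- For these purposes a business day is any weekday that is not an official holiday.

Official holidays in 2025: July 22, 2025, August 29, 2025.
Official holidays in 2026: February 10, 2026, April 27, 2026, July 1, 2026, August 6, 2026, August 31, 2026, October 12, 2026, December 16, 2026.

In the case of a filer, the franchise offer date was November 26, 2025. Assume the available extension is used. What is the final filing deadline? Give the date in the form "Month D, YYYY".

6 months from November 26, 2025 is May 26, 2026.
May 26, 2026 is a Tuesday and not a listed holiday, so it stands.
Applying the 90-calendar-day extension: May 26, 2026 + 90 days = August 24, 2026.
August 24, 2026 is a Monday and not a listed holiday, so it stands.
Deadline: August 24, 2026.

August 24, 2026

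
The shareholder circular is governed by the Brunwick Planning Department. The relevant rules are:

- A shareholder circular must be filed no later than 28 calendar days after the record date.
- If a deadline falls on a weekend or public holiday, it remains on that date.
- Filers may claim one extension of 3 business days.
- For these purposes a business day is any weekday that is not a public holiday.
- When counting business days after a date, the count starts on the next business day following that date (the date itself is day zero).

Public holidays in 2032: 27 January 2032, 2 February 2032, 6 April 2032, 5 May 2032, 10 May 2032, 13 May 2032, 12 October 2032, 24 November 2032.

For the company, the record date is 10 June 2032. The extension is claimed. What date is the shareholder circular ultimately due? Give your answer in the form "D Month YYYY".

13 July 2032

28 calendar days after 10 June 2032 is 8 July 2032.
8 July 2032 is a Thursday; no weekend or holiday adjustment applies.
Applying the 3-business-day extension: 3 business days after 8 July 2032 is 13 July 2032.
No adjustment is made for weekends or holidays, so 13 July 2032 stands.
The final due date is 13 July 2032.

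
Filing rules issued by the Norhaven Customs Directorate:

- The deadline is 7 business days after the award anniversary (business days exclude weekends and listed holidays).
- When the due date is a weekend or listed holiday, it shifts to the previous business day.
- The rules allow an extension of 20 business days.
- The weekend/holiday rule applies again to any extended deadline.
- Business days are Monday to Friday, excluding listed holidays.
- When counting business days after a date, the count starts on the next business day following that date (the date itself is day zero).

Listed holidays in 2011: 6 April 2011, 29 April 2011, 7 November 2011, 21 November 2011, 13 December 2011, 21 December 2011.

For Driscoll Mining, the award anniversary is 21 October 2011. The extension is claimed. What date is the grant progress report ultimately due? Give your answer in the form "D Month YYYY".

Starting the day after 21 October 2011 and counting 7 business days lands on 1 November 2011.
1 November 2011 is a Tuesday and not a listed holiday, so it stands.
Counting 20 further business days from 1 November 2011 reaches 1 December 2011.
1 December 2011 falls on a Thursday, which is a business day, so no adjustment is needed.
The final due date is 1 December 2011.

1 December 2011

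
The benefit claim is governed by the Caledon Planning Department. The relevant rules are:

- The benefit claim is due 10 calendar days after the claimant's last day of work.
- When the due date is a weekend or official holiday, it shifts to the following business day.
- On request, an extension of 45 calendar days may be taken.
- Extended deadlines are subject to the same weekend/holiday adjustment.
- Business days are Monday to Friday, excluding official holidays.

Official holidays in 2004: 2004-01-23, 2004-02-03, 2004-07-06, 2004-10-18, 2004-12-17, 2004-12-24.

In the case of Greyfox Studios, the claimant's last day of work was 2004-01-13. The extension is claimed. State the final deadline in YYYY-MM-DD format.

From 2004-01-13, 10 calendar days later is 2004-01-23.
Because 2004-01-23 is a listed holiday, the deadline becomes 2004-01-26 (Monday).
Add the 45 calendar-day extension to 2004-01-26: 2004-03-11.
2004-03-11 is a Thursday and not a listed holiday, so it stands.
The final due date is 2004-03-11.

2004-03-11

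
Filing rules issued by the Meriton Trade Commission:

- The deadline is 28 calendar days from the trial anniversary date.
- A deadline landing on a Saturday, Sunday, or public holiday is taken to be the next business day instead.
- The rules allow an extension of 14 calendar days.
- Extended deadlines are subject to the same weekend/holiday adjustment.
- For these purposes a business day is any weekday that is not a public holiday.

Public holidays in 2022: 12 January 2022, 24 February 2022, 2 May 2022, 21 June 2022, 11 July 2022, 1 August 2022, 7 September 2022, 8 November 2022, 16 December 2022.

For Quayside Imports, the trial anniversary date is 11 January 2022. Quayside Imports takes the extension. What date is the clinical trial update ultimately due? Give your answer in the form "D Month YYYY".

28 calendar days after 11 January 2022 is 8 February 2022.
8 February 2022 (Tuesday) is already a business day.
Applying the 14-calendar-day extension: 8 February 2022 + 14 days = 22 February 2022.
22 February 2022 is a Tuesday and not a listed holiday, so it stands.
So the filing is due 22 February 2022.

22 February 2022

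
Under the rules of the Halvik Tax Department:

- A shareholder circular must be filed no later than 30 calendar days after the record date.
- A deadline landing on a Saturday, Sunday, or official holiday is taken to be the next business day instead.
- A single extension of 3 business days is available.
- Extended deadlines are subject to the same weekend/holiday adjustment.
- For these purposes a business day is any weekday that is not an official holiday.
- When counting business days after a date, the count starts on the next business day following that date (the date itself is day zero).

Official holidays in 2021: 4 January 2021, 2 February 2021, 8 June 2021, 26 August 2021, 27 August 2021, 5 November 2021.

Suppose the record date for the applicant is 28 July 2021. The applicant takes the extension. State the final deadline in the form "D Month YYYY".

2 September 2021

30 calendar days after 28 July 2021 is 27 August 2021.
27 August 2021 falls on a listed holiday. Rolling to the next business day gives 30 August 2021, a Monday.
Counting 3 further business days from 30 August 2021 reaches 2 September 2021.
2 September 2021 (Thursday) is already a business day.
So the filing is due 2 September 2021.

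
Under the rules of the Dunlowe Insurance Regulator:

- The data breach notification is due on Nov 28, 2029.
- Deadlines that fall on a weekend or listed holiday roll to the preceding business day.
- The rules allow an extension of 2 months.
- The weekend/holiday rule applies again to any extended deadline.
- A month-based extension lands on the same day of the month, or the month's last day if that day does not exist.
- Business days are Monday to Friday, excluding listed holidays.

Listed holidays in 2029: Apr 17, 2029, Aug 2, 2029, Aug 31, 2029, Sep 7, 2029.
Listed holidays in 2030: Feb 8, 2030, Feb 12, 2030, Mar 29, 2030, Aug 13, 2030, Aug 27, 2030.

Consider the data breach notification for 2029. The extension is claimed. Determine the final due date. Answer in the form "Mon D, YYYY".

The stated deadline is Nov 28, 2029.
Nov 28, 2029 falls on a Wednesday, which is a business day, so no adjustment is needed.
Add 2 months to Nov 28, 2029: Jan 28, 2030.
Jan 28, 2030 falls on a Monday, which is a business day, so no adjustment is needed.
So the filing is due Jan 28, 2030.

Jan 28, 2030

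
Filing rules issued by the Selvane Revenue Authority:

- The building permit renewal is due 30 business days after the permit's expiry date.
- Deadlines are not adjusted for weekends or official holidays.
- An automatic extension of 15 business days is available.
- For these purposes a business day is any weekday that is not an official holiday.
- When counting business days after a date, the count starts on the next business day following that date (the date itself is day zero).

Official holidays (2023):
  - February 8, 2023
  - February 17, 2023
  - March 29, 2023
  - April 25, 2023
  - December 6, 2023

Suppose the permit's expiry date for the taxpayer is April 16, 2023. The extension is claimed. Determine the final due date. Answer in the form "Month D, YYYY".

Starting the day after April 16, 2023 and counting 30 business days lands on May 29, 2023.
May 29, 2023 is a Monday; no weekend or holiday adjustment applies.
Applying the 15-business-day extension: 15 business days after May 29, 2023 is June 19, 2023.
June 19, 2023 falls on a Monday. The rules make no weekend/holiday allowance, so it remains June 19, 2023.
Deadline: June 19, 2023.

June 19, 2023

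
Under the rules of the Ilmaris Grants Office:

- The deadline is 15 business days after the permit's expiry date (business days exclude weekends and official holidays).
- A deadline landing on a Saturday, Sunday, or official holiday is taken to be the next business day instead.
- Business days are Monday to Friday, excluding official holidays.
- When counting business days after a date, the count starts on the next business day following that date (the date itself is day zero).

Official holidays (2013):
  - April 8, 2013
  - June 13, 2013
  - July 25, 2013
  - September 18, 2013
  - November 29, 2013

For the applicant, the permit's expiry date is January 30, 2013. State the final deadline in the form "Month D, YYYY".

Counting 15 business days after January 30, 2013 (skipping weekends and listed holidays) reaches February 20, 2013.
February 20, 2013 is a Wednesday and not a listed holiday, so it stands.
Deadline: February 20, 2013.

February 20, 2013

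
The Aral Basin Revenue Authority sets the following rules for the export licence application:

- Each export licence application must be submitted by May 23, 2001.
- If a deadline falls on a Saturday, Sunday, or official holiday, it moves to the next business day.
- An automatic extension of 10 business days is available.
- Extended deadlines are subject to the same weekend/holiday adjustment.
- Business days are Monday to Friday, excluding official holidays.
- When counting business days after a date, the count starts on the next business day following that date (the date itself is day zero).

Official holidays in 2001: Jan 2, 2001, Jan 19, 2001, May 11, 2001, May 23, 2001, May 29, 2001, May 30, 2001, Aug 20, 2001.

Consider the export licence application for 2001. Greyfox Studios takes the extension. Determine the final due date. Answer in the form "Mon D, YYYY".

Jun 11, 2001

The statutory due date is May 23, 2001.
May 23, 2001 is a listed holiday, so it moves to the next business day, May 24, 2001 (Thursday).
Counting 10 further business days from May 24, 2001 reaches Jun 11, 2001.
Jun 11, 2001 is a Monday and not a listed holiday, so it stands.
The final due date is Jun 11, 2001.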